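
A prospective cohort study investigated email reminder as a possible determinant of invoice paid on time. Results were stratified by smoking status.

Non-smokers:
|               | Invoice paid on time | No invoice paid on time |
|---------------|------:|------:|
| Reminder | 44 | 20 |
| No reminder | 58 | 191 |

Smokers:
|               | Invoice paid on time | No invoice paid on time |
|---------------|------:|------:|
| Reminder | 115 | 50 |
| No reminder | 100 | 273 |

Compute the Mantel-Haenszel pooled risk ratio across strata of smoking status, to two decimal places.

2.70

RR_MH = Σ(aᵢ·n₀ᵢ/nᵢ) / Σ(cᵢ·n₁ᵢ/nᵢ), with n₁ᵢ = aᵢ+bᵢ (exposed), n₀ᵢ = cᵢ+dᵢ (unexposed), nᵢ = n₁ᵢ+n₀ᵢ.
Stratum 1 (Non-smokers): n₁ = 64, n₀ = 249, n = 313; a·n₀/n = 44·249/313 = 35.0032; c·n₁/n = 58·64/313 = 11.8594
Stratum 2 (Smokers): n₁ = 165, n₀ = 373, n = 538; a·n₀/n = 115·373/538 = 79.7305; c·n₁/n = 100·165/538 = 30.6691
RR_MH = (35.0032 + 79.7305) / (11.8594 + 30.6691) = 114.7337 / 42.5286 = 2.69780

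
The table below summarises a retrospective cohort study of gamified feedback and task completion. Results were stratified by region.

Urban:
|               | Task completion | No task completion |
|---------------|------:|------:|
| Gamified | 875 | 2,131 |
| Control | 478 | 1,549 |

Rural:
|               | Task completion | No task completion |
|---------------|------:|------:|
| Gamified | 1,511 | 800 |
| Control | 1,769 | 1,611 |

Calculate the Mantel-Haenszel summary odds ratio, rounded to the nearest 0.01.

OR_MH = Σ(aᵢdᵢ/nᵢ) / Σ(bᵢcᵢ/nᵢ), where nᵢ is the stratum total.
Stratum 1 (Urban): n = 5033; a·d/n = 875·1549/5033 = 269.2976; b·c/n = 2131·478/5033 = 202.3878
Stratum 2 (Rural): n = 5691; a·d/n = 1511·1611/5691 = 427.7317; b·c/n = 800·1769/5691 = 248.6733
OR_MH = (269.2976 + 427.7317) / (202.3878 + 248.6733) = 697.0293 / 451.0612 = 1.54531

1.55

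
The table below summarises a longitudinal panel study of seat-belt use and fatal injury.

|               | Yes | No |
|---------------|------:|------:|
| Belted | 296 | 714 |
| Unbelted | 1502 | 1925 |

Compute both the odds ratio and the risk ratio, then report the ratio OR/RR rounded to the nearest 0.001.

Cells: a = 296, b = 714, c = 1502, d = 1925.
OR = (296·1925)/(714·1502) = 569800/1072428 = 0.53132
Risk in exposed = 296/1010 = 0.29307; risk in unexposed = 1502/3427 = 0.43828; RR = 0.66867
OR/RR = 0.53132 / 0.66867 = 0.79458
The outcome is not rare, so the OR lies further from 1 than the RR.

0.795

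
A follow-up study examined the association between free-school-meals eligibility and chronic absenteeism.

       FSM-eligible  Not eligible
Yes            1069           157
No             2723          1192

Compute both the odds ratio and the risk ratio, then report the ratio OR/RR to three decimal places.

Reading the table with exposure as columns: a = 1069 (FSM-eligible, case), b = 2723 (FSM-eligible, non-case), c = 157 (Not eligible, case), d = 1192.
OR = (1069·1192)/(2723·157) = 1274248/427511 = 2.98062
Risk in exposed = 1069/3792 = 0.28191; risk in unexposed = 157/1349 = 0.11638; RR = 2.42227
OR/RR = 2.98062 / 2.42227 = 1.23051
The outcome is not rare, so the OR lies further from 1 than the RR.

1.231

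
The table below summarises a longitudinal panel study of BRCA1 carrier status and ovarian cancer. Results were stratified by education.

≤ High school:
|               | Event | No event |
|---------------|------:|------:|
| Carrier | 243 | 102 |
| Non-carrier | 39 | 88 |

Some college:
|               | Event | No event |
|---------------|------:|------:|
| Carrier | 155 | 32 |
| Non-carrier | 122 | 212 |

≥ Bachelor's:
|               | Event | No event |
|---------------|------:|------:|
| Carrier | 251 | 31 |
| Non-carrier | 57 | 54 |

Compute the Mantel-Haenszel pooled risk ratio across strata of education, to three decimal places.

2.082

RR_MH = Σ(aᵢ·n₀ᵢ/nᵢ) / Σ(cᵢ·n₁ᵢ/nᵢ), with n₁ᵢ = aᵢ+bᵢ (exposed), n₀ᵢ = cᵢ+dᵢ (unexposed), nᵢ = n₁ᵢ+n₀ᵢ.
Stratum 1 (≤ High school): n₁ = 345, n₀ = 127, n = 472; a·n₀/n = 243·127/472 = 65.3835; c·n₁/n = 39·345/472 = 28.5064
Stratum 2 (Some college): n₁ = 187, n₀ = 334, n = 521; a·n₀/n = 155·334/521 = 99.3666; c·n₁/n = 122·187/521 = 43.7889
Stratum 3 (≥ Bachelor's): n₁ = 282, n₀ = 111, n = 393; a·n₀/n = 251·111/393 = 70.8931; c·n₁/n = 57·282/393 = 40.9008
RR_MH = (65.3835 + 99.3666 + 70.8931) / (28.5064 + 43.7889 + 40.9008) = 235.6432 / 113.1960 = 2.08173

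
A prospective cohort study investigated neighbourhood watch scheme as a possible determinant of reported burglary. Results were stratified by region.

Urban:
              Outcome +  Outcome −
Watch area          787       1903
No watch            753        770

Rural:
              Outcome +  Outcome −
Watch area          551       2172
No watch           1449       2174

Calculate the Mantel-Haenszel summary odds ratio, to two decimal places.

OR_MH = Σ(aᵢdᵢ/nᵢ) / Σ(bᵢcᵢ/nᵢ), where nᵢ is the stratum total.
Stratum 1 (Urban): n = 4213; a·d/n = 787·770/4213 = 143.8381; b·c/n = 1903·753/4213 = 340.1279
Stratum 2 (Rural): n = 6346; a·d/n = 551·2174/6346 = 188.7605; b·c/n = 2172·1449/6346 = 495.9389
OR_MH = (143.8381 + 188.7605) / (340.1279 + 495.9389) = 332.5986 / 836.0668 = 0.39781

0.40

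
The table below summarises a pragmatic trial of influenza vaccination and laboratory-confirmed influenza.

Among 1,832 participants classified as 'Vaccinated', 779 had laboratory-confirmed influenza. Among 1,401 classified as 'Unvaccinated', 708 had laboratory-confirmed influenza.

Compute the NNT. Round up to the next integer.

13

Risk in treated group = 779/1832 = 0.42522; risk in control = 708/1401 = 0.50535.
Absolute risk reduction = 0.50535 − 0.42522 = 0.08013
NNT = 1 / ARR = 1 / 0.08013 = 12.479 → round up → 13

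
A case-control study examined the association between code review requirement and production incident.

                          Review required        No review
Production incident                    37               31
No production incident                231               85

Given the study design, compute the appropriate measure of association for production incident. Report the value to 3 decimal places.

Reading the table with exposure as columns: a = 37 (Review required, case), b = 231 (Review required, non-case), c = 31 (No review, case), d = 85.
This is a case-control study: participants were sampled on outcome status, so risks in the source population cannot be estimated directly — relative risk is not valid here. The odds ratio is the appropriate measure.
OR = (a·d)/(b·c) = (37 × 85) / (231 × 31) = 3145 / 7161 = 0.43918

0.439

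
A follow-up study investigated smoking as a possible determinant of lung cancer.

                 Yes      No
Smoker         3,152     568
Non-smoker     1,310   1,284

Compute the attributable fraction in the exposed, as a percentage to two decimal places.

40.40

Cells: a = 3152, b = 568, c = 1310, d = 1284.
Risk in exposed = 3152/3720 = 0.84731; risk in unexposed = 1310/2594 = 0.50501.
RR = 0.84731/0.50501 = 1.67781
AR% = (RR − 1)/RR × 100 = (1.67781 − 1)/1.67781 × 100 = 40.3984%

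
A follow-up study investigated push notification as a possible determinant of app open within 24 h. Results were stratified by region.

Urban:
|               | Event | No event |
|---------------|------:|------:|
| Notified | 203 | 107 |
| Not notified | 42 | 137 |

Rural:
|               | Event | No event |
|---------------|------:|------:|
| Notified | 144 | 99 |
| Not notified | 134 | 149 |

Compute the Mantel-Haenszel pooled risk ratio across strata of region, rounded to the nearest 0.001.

RR_MH = Σ(aᵢ·n₀ᵢ/nᵢ) / Σ(cᵢ·n₁ᵢ/nᵢ), with n₁ᵢ = aᵢ+bᵢ (exposed), n₀ᵢ = cᵢ+dᵢ (unexposed), nᵢ = n₁ᵢ+n₀ᵢ.
Stratum 1 (Urban): n₁ = 310, n₀ = 179, n = 489; a·n₀/n = 203·179/489 = 74.3088; c·n₁/n = 42·310/489 = 26.6258
Stratum 2 (Rural): n₁ = 243, n₀ = 283, n = 526; a·n₀/n = 144·283/526 = 77.4753; c·n₁/n = 134·243/526 = 61.9049
RR_MH = (74.3088 + 77.4753) / (26.6258 + 61.9049) = 151.7841 / 88.5307 = 1.71448

1.714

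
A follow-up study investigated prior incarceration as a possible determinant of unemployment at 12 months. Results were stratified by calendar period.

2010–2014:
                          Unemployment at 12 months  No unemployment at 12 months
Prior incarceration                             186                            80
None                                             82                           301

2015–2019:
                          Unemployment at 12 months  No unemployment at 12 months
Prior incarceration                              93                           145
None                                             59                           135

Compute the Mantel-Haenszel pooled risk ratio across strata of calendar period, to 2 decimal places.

RR_MH = Σ(aᵢ·n₀ᵢ/nᵢ) / Σ(cᵢ·n₁ᵢ/nᵢ), with n₁ᵢ = aᵢ+bᵢ (exposed), n₀ᵢ = cᵢ+dᵢ (unexposed), nᵢ = n₁ᵢ+n₀ᵢ.
Stratum 1 (2010–2014): n₁ = 266, n₀ = 383, n = 649; a·n₀/n = 186·383/649 = 109.7658; c·n₁/n = 82·266/649 = 33.6086
Stratum 2 (2015–2019): n₁ = 238, n₀ = 194, n = 432; a·n₀/n = 93·194/432 = 41.7639; c·n₁/n = 59·238/432 = 32.5046
RR_MH = (109.7658 + 41.7639) / (33.6086 + 32.5046) = 151.5297 / 66.1133 = 2.29197

2.29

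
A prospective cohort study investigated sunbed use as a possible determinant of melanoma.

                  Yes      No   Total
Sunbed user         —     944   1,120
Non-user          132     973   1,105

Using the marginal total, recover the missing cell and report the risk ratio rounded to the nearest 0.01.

1.32

The missing cell is in the exposed row: 1120 − 944 = 176.
So a = 176, b = 944, c = 132, d = 973.
RR = [a/(a+b)] / [c/(c+d)] = (176/1120) / (132/1105) = 0.15714/0.11946 = 1.31548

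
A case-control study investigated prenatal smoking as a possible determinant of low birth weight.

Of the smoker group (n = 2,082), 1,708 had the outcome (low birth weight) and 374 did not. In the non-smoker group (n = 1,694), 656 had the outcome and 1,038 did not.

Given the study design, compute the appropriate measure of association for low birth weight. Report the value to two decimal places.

From the description: a = 1708, b = 374, c = 656, d = 1038.
This is a case-control study: participants were sampled on outcome status, so risks in the source population cannot be estimated directly — relative risk is not valid here. The odds ratio is the appropriate measure.
OR = (a·d)/(b·c) = (1708 × 1038) / (374 × 656) = 1772904 / 245344 = 7.22620

7.23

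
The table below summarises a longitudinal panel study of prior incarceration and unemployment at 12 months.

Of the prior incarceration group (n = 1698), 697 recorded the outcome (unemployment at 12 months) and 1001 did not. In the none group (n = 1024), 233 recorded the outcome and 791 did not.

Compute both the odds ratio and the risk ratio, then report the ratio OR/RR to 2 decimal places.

From the description: a = 697, b = 1001, c = 233, d = 791.
OR = (697·791)/(1001·233) = 551327/233233 = 2.36385
Risk in exposed = 697/1698 = 0.41048; risk in unexposed = 233/1024 = 0.22754; RR = 1.80401
OR/RR = 2.36385 / 1.80401 = 1.31033
The outcome is not rare, so the OR lies further from 1 than the RR.

1.31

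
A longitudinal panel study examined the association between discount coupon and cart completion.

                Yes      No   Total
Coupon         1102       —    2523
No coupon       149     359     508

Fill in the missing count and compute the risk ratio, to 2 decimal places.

1.49

The missing cell is in the exposed row: 2523 − 1102 = 1421.
So a = 1102, b = 1421, c = 149, d = 359.
RR = [a/(a+b)] / [c/(c+d)] = (1102/2523) / (149/508) = 0.43678/0.29331 = 1.48916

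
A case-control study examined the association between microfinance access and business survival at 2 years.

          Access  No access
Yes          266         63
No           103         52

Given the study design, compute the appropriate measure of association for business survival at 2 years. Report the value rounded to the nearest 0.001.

2.132

Reading the table with exposure as columns: a = 266 (Access, case), b = 103 (Access, non-case), c = 63 (No access, case), d = 52.
This is a case-control study: participants were sampled on outcome status, so risks in the source population cannot be estimated directly — relative risk is not valid here. The odds ratio is the appropriate measure.
OR = (a·d)/(b·c) = (266 × 52) / (103 × 63) = 13832 / 6489 = 2.13161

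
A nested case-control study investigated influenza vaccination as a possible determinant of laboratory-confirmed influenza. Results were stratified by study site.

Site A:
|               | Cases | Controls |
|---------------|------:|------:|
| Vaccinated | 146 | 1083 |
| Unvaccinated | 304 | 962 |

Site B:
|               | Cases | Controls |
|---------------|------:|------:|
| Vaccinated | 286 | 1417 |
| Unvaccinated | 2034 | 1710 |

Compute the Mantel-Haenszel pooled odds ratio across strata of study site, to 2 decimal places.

OR_MH = Σ(aᵢdᵢ/nᵢ) / Σ(bᵢcᵢ/nᵢ), where nᵢ is the stratum total.
Stratum 1 (Site A): n = 2495; a·d/n = 146·962/2495 = 56.2934; b·c/n = 1083·304/2495 = 131.9567
Stratum 2 (Site B): n = 5447; a·d/n = 286·1710/5447 = 89.7852; b·c/n = 1417·2034/5447 = 529.1313
OR_MH = (56.2934 + 89.7852) / (131.9567 + 529.1313) = 146.0786 / 661.0880 = 0.22097

0.22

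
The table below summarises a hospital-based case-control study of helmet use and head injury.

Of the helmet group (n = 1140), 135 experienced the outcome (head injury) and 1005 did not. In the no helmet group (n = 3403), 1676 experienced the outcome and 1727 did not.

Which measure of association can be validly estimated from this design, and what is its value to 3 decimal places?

From the description: a = 135, b = 1005, c = 1676, d = 1727.
This is a hospital-based case-control study: participants were sampled on outcome status, so risks in the source population cannot be estimated directly — relative risk is not valid here. The odds ratio is the appropriate measure.
OR = (a·d)/(b·c) = (135 × 1727) / (1005 × 1676) = 233145 / 1684380 = 0.13842

0.138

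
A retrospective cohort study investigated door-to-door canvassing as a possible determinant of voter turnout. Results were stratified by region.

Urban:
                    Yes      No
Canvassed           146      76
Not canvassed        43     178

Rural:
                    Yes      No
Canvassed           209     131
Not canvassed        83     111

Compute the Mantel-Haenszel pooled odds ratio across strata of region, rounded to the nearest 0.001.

3.681

OR_MH = Σ(aᵢdᵢ/nᵢ) / Σ(bᵢcᵢ/nᵢ), where nᵢ is the stratum total.
Stratum 1 (Urban): n = 443; a·d/n = 146·178/443 = 58.6637; b·c/n = 76·43/443 = 7.3770
Stratum 2 (Rural): n = 534; a·d/n = 209·111/534 = 43.4438; b·c/n = 131·83/534 = 20.3614
OR_MH = (58.6637 + 43.4438) / (7.3770 + 20.3614) = 102.1075 / 27.7384 = 3.68109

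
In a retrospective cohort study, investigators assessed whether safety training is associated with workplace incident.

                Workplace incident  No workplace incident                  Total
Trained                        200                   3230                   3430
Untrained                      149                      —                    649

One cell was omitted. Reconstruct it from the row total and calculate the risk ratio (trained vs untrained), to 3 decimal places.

The missing cell is in the unexposed row: 649 − 149 = 500.
So a = 200, b = 3230, c = 149, d = 500.
RR = [a/(a+b)] / [c/(c+d)] = (200/3430) / (149/649) = 0.05831/0.22958 = 0.25398

0.254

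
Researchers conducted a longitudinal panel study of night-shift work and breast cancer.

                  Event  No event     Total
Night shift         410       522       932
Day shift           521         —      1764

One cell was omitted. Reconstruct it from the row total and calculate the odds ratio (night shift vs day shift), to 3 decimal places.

The missing cell is in the unexposed row: 1764 − 521 = 1243.
So a = 410, b = 522, c = 521, d = 1243.
OR = (a·d)/(b·c) = (410 × 1243) / (522 × 521) = 509630 / 271962 = 1.87390

1.874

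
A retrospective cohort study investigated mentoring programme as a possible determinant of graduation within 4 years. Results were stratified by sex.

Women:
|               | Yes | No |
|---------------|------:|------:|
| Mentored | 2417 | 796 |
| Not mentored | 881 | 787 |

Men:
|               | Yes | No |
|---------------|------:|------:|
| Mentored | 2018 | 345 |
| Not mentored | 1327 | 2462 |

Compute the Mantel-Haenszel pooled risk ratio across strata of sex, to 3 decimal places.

RR_MH = Σ(aᵢ·n₀ᵢ/nᵢ) / Σ(cᵢ·n₁ᵢ/nᵢ), with n₁ᵢ = aᵢ+bᵢ (exposed), n₀ᵢ = cᵢ+dᵢ (unexposed), nᵢ = n₁ᵢ+n₀ᵢ.
Stratum 1 (Women): n₁ = 3213, n₀ = 1668, n = 4881; a·n₀/n = 2417·1668/4881 = 825.9693; c·n₁/n = 881·3213/4881 = 579.9330
Stratum 2 (Men): n₁ = 2363, n₀ = 3789, n = 6152; a·n₀/n = 2018·3789/6152 = 1242.8807; c·n₁/n = 1327·2363/6152 = 509.7043
RR_MH = (825.9693 + 1242.8807) / (579.9330 + 509.7043) = 2068.8500 / 1089.6373 = 1.89866

1.899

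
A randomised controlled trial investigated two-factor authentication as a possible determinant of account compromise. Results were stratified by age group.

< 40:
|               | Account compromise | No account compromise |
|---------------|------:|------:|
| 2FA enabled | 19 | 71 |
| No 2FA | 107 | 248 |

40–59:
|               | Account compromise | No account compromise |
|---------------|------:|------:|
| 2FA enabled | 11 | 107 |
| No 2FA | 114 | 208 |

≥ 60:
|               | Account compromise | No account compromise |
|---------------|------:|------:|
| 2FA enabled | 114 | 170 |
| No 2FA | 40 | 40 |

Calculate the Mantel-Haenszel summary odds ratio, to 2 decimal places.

0.45

OR_MH = Σ(aᵢdᵢ/nᵢ) / Σ(bᵢcᵢ/nᵢ), where nᵢ is the stratum total.
Stratum 1 (< 40): n = 445; a·d/n = 19·248/445 = 10.5888; b·c/n = 71·107/445 = 17.0719
Stratum 2 (40–59): n = 440; a·d/n = 11·208/440 = 5.2000; b·c/n = 107·114/440 = 27.7227
Stratum 3 (≥ 60): n = 364; a·d/n = 114·40/364 = 12.5275; b·c/n = 170·40/364 = 18.6813
OR_MH = (10.5888 + 5.2000 + 12.5275) / (17.0719 + 27.7227 + 18.6813) = 28.3162 / 63.4760 = 0.44609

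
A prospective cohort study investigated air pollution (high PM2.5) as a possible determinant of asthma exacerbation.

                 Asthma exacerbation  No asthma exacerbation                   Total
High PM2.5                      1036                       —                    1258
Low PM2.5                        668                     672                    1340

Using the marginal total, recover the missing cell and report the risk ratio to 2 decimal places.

1.65

The missing cell is in the exposed row: 1258 − 1036 = 222.
So a = 1036, b = 222, c = 668, d = 672.
RR = [a/(a+b)] / [c/(c+d)] = (1036/1258) / (668/1340) = 0.82353/0.49851 = 1.65199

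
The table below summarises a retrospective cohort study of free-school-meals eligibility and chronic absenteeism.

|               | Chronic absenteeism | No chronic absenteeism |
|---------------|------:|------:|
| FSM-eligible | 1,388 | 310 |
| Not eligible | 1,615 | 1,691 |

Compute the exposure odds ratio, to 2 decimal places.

Cells: a = 1388, b = 310, c = 1615, d = 1691.
OR = (a·d)/(b·c) = (1388 × 1691) / (310 × 1615) = 2347108 / 500650 = 4.68812
The odds of chronic absenteeism are about 4.69 times as high in the fsm-eligible group.

4.69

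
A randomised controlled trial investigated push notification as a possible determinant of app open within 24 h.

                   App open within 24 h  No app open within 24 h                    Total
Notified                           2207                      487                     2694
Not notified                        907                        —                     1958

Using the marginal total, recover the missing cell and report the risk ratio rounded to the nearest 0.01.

1.77

The missing cell is in the unexposed row: 1958 − 907 = 1051.
So a = 2207, b = 487, c = 907, d = 1051.
RR = [a/(a+b)] / [c/(c+d)] = (2207/2694) / (907/1958) = 0.81923/0.46323 = 1.76852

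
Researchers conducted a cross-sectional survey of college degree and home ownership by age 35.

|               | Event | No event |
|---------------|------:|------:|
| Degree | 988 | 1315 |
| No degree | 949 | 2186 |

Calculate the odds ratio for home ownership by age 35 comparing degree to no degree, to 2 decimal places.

Cells: a = 988, b = 1315, c = 949, d = 2186.
OR = (a·d)/(b·c) = (988 × 2186) / (1315 × 949) = 2159768 / 1247935 = 1.73067
The odds of home ownership by age 35 are about 1.73 times as high in the degree group.

1.73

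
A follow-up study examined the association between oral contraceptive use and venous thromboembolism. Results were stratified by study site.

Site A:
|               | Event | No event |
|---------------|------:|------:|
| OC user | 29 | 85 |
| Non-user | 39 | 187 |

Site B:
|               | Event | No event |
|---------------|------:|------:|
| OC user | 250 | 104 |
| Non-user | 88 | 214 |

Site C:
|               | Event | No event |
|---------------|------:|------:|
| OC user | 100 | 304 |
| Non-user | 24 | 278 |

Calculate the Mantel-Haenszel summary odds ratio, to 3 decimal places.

OR_MH = Σ(aᵢdᵢ/nᵢ) / Σ(bᵢcᵢ/nᵢ), where nᵢ is the stratum total.
Stratum 1 (Site A): n = 340; a·d/n = 29·187/340 = 15.9500; b·c/n = 85·39/340 = 9.7500
Stratum 2 (Site B): n = 656; a·d/n = 250·214/656 = 81.5549; b·c/n = 104·88/656 = 13.9512
Stratum 3 (Site C): n = 706; a·d/n = 100·278/706 = 39.3768; b·c/n = 304·24/706 = 10.3343
OR_MH = (15.9500 + 81.5549 + 39.3768) / (9.7500 + 13.9512 + 10.3343) = 136.8816 / 34.0355 = 4.02173

4.022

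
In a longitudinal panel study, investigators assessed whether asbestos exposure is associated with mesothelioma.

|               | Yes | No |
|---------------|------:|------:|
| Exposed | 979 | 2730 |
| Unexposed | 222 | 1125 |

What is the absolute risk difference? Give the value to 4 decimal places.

0.0991

Cells: a = 979, b = 2730, c = 222, d = 1125.
Risk in exposed = 979/3709 = 0.263953; risk in unexposed = 222/1347 = 0.164811.
Risk difference = 0.263953 − 0.164811 = 0.099142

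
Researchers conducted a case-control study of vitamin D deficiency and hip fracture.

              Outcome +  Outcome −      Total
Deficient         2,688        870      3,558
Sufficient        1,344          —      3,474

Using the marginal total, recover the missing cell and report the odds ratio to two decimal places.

The missing cell is in the unexposed row: 3474 − 1344 = 2130.
So a = 2688, b = 870, c = 1344, d = 2130.
OR = (a·d)/(b·c) = (2688 × 2130) / (870 × 1344) = 5725440 / 1169280 = 4.89655

4.90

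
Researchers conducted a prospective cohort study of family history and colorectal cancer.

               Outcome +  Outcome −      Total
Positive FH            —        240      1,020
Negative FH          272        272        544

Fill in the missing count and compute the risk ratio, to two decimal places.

The missing cell is in the exposed row: 1020 − 240 = 780.
So a = 780, b = 240, c = 272, d = 272.
RR = [a/(a+b)] / [c/(c+d)] = (780/1020) / (272/544) = 0.76471/0.50000 = 1.52941

1.53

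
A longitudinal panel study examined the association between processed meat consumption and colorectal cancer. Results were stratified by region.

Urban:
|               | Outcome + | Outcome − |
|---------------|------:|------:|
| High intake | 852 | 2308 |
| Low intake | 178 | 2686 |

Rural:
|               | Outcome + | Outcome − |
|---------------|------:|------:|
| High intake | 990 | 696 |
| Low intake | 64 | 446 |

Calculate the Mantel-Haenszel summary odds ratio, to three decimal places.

6.566

OR_MH = Σ(aᵢdᵢ/nᵢ) / Σ(bᵢcᵢ/nᵢ), where nᵢ is the stratum total.
Stratum 1 (Urban): n = 6024; a·d/n = 852·2686/6024 = 379.8924; b·c/n = 2308·178/6024 = 68.1979
Stratum 2 (Rural): n = 2196; a·d/n = 990·446/2196 = 201.0656; b·c/n = 696·64/2196 = 20.2842
OR_MH = (379.8924 + 201.0656) / (68.1979 + 20.2842) = 580.9580 / 88.4820 = 6.56583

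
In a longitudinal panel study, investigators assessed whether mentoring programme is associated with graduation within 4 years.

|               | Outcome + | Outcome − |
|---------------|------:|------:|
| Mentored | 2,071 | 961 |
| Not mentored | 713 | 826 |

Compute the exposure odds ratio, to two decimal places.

Cells: a = 2071, b = 961, c = 713, d = 826.
OR = (a·d)/(b·c) = (2071 × 826) / (961 × 713) = 1710646 / 685193 = 2.49659
The odds of graduation within 4 years are about 2.50 times as high in the mentored group.

2.50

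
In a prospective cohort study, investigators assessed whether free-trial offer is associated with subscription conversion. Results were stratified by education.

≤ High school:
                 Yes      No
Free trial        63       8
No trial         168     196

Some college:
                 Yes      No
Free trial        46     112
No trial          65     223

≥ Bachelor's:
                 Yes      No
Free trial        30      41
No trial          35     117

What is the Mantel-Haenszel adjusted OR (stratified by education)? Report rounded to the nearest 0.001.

OR_MH = Σ(aᵢdᵢ/nᵢ) / Σ(bᵢcᵢ/nᵢ), where nᵢ is the stratum total.
Stratum 1 (≤ High school): n = 435; a·d/n = 63·196/435 = 28.3862; b·c/n = 8·168/435 = 3.0897
Stratum 2 (Some college): n = 446; a·d/n = 46·223/446 = 23.0000; b·c/n = 112·65/446 = 16.3229
Stratum 3 (≥ Bachelor's): n = 223; a·d/n = 30·117/223 = 15.7399; b·c/n = 41·35/223 = 6.4350
OR_MH = (28.3862 + 23.0000 + 15.7399) / (3.0897 + 16.3229 + 6.4350) = 67.1261 / 25.8475 = 2.59701

2.597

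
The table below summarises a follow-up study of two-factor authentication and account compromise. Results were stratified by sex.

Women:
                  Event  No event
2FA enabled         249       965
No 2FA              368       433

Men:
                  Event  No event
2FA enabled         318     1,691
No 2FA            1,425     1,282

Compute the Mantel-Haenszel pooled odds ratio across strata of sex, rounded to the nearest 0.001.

0.204

OR_MH = Σ(aᵢdᵢ/nᵢ) / Σ(bᵢcᵢ/nᵢ), where nᵢ is the stratum total.
Stratum 1 (Women): n = 2015; a·d/n = 249·433/2015 = 53.5072; b·c/n = 965·368/2015 = 176.2382
Stratum 2 (Men): n = 4716; a·d/n = 318·1282/4716 = 86.4453; b·c/n = 1691·1425/4716 = 510.9574
OR_MH = (53.5072 + 86.4453) / (176.2382 + 510.9574) = 139.9525 / 687.1956 = 0.20366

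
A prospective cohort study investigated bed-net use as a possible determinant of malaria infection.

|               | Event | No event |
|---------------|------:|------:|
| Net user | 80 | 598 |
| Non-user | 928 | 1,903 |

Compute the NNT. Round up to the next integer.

Risk in treated group = 80/678 = 0.11799; risk in control = 928/2831 = 0.32780.
Absolute risk reduction = 0.32780 − 0.11799 = 0.20981
NNT = 1 / ARR = 1 / 0.20981 = 4.766 → round up → 5

5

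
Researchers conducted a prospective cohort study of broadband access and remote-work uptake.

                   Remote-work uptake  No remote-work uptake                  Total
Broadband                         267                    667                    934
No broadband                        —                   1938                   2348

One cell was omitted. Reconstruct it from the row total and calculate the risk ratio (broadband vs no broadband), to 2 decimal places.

1.64

The missing cell is in the unexposed row: 2348 − 1938 = 410.
So a = 267, b = 667, c = 410, d = 1938.
RR = [a/(a+b)] / [c/(c+d)] = (267/934) / (410/2348) = 0.28587/0.17462 = 1.63711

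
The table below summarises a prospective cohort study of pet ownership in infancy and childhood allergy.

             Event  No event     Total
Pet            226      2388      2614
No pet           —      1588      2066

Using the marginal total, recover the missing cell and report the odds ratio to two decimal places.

0.31

The missing cell is in the unexposed row: 2066 − 1588 = 478.
So a = 226, b = 2388, c = 478, d = 1588.
OR = (a·d)/(b·c) = (226 × 1588) / (2388 × 478) = 358888 / 1141464 = 0.31441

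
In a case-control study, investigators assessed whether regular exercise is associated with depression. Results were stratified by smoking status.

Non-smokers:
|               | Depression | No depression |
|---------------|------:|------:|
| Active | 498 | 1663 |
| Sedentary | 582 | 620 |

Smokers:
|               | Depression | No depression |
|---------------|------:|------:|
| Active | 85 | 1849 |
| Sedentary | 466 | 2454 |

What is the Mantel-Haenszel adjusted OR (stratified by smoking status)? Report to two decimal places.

OR_MH = Σ(aᵢdᵢ/nᵢ) / Σ(bᵢcᵢ/nᵢ), where nᵢ is the stratum total.
Stratum 1 (Non-smokers): n = 3363; a·d/n = 498·620/3363 = 91.8109; b·c/n = 1663·582/3363 = 287.7984
Stratum 2 (Smokers): n = 4854; a·d/n = 85·2454/4854 = 42.9728; b·c/n = 1849·466/4854 = 177.5101
OR_MH = (91.8109 + 42.9728) / (287.7984 + 177.5101) = 134.7837 / 465.3085 = 0.28967

0.29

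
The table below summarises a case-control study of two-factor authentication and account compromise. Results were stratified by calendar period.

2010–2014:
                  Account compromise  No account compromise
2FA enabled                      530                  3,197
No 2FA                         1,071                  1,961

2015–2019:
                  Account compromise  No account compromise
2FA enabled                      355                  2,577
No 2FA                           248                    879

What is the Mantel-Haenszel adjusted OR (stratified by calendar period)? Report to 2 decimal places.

0.35

OR_MH = Σ(aᵢdᵢ/nᵢ) / Σ(bᵢcᵢ/nᵢ), where nᵢ is the stratum total.
Stratum 1 (2010–2014): n = 6759; a·d/n = 530·1961/6759 = 153.7698; b·c/n = 3197·1071/6759 = 506.5819
Stratum 2 (2015–2019): n = 4059; a·d/n = 355·879/4059 = 76.8773; b·c/n = 2577·248/4059 = 157.4516
OR_MH = (153.7698 + 76.8773) / (506.5819 + 157.4516) = 230.6471 / 664.0335 = 0.34734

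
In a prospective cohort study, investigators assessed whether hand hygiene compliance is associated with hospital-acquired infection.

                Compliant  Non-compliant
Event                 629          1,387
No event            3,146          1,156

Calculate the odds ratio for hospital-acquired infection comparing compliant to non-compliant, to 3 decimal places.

Reading the table with exposure as columns: a = 629 (Compliant, case), b = 3146 (Compliant, non-case), c = 1387 (Non-compliant, case), d = 1156.
OR = (a·d)/(b·c) = (629 × 1156) / (3146 × 1387) = 727124 / 4363502 = 0.16664
Exposure is associated with lower odds of hospital-acquired infection (OR = 0.17 < 1).

0.167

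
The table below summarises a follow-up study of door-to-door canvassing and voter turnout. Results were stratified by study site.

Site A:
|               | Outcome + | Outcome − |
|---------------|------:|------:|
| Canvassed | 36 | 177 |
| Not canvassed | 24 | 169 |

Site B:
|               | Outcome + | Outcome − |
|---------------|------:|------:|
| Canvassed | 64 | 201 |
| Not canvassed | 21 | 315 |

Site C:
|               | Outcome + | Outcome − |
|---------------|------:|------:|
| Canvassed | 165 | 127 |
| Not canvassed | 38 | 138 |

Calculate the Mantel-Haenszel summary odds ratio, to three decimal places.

OR_MH = Σ(aᵢdᵢ/nᵢ) / Σ(bᵢcᵢ/nᵢ), where nᵢ is the stratum total.
Stratum 1 (Site A): n = 406; a·d/n = 36·169/406 = 14.9852; b·c/n = 177·24/406 = 10.4631
Stratum 2 (Site B): n = 601; a·d/n = 64·315/601 = 33.5441; b·c/n = 201·21/601 = 7.0233
Stratum 3 (Site C): n = 468; a·d/n = 165·138/468 = 48.6538; b·c/n = 127·38/468 = 10.3120
OR_MH = (14.9852 + 33.5441 + 48.6538) / (10.4631 + 7.0233 + 10.3120) = 97.1832 / 27.7983 = 3.49601

3.496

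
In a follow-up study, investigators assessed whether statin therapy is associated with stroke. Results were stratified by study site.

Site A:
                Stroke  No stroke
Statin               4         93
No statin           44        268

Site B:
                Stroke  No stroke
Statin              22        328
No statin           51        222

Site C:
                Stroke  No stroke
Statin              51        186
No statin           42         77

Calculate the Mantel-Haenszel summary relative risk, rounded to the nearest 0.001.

RR_MH = Σ(aᵢ·n₀ᵢ/nᵢ) / Σ(cᵢ·n₁ᵢ/nᵢ), with n₁ᵢ = aᵢ+bᵢ (exposed), n₀ᵢ = cᵢ+dᵢ (unexposed), nᵢ = n₁ᵢ+n₀ᵢ.
Stratum 1 (Site A): n₁ = 97, n₀ = 312, n = 409; a·n₀/n = 4·312/409 = 3.0513; c·n₁/n = 44·97/409 = 10.4352
Stratum 2 (Site B): n₁ = 350, n₀ = 273, n = 623; a·n₀/n = 22·273/623 = 9.6404; c·n₁/n = 51·350/623 = 28.6517
Stratum 3 (Site C): n₁ = 237, n₀ = 119, n = 356; a·n₀/n = 51·119/356 = 17.0478; c·n₁/n = 42·237/356 = 27.9607
RR_MH = (3.0513 + 9.6404 + 17.0478) / (10.4352 + 28.6517 + 27.9607) = 29.7395 / 67.0476 = 0.44356

0.444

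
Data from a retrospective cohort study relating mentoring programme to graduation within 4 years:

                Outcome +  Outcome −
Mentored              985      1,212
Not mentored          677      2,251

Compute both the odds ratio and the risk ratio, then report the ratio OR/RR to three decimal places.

Cells: a = 985, b = 1212, c = 677, d = 2251.
OR = (985·2251)/(1212·677) = 2217235/820524 = 2.70222
Risk in exposed = 985/2197 = 0.44834; risk in unexposed = 677/2928 = 0.23122; RR = 1.93905
OR/RR = 2.70222 / 1.93905 = 1.39358
The outcome is not rare, so the OR lies further from 1 than the RR.

1.394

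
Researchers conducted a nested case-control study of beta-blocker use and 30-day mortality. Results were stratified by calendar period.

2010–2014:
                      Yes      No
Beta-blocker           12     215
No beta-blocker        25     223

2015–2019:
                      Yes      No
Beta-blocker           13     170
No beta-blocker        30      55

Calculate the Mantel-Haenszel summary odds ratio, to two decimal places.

0.27

OR_MH = Σ(aᵢdᵢ/nᵢ) / Σ(bᵢcᵢ/nᵢ), where nᵢ is the stratum total.
Stratum 1 (2010–2014): n = 475; a·d/n = 12·223/475 = 5.6337; b·c/n = 215·25/475 = 11.3158
Stratum 2 (2015–2019): n = 268; a·d/n = 13·55/268 = 2.6679; b·c/n = 170·30/268 = 19.0299
OR_MH = (5.6337 + 2.6679) / (11.3158 + 19.0299) = 8.3016 / 30.3456 = 0.27357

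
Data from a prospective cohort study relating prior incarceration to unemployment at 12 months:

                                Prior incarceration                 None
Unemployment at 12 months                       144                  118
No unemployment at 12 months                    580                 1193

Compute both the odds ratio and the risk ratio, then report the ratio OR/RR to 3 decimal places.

1.136

Reading the table with exposure as columns: a = 144 (Prior incarceration, case), b = 580 (Prior incarceration, non-case), c = 118 (None, case), d = 1193.
OR = (144·1193)/(580·118) = 171792/68440 = 2.51011
Risk in exposed = 144/724 = 0.19890; risk in unexposed = 118/1311 = 0.09001; RR = 2.20976
OR/RR = 2.51011 / 2.20976 = 1.13592
The outcome is not rare, so the OR lies further from 1 than the RR.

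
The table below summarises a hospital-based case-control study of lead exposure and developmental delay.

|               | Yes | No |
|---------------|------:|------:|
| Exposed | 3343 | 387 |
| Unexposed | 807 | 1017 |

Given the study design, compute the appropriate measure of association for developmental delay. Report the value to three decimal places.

Cells: a = 3343, b = 387, c = 807, d = 1017.
This is a hospital-based case-control study: participants were sampled on outcome status, so risks in the source population cannot be estimated directly — relative risk is not valid here. The odds ratio is the appropriate measure.
OR = (a·d)/(b·c) = (3343 × 1017) / (387 × 807) = 3399831 / 312309 = 10.88611

10.886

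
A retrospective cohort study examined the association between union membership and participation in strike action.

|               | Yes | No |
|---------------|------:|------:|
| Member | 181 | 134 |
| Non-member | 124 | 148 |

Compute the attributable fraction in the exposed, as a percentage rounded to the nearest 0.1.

Cells: a = 181, b = 134, c = 124, d = 148.
Risk in exposed = 181/315 = 0.57460; risk in unexposed = 124/272 = 0.45588.
RR = 0.57460/0.45588 = 1.26042
AR% = (RR − 1)/RR × 100 = (1.26042 − 1)/1.26042 × 100 = 20.6614%

20.7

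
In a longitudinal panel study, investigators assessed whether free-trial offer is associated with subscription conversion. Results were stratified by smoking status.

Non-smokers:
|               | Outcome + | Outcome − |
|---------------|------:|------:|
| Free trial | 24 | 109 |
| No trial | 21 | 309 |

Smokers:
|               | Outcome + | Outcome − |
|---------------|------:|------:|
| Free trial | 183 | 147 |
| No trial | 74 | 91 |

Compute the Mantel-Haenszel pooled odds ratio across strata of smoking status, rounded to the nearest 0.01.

1.84

OR_MH = Σ(aᵢdᵢ/nᵢ) / Σ(bᵢcᵢ/nᵢ), where nᵢ is the stratum total.
Stratum 1 (Non-smokers): n = 463; a·d/n = 24·309/463 = 16.0173; b·c/n = 109·21/463 = 4.9438
Stratum 2 (Smokers): n = 495; a·d/n = 183·91/495 = 33.6424; b·c/n = 147·74/495 = 21.9758
OR_MH = (16.0173 + 33.6424) / (4.9438 + 21.9758) = 49.6597 / 26.9196 = 1.84474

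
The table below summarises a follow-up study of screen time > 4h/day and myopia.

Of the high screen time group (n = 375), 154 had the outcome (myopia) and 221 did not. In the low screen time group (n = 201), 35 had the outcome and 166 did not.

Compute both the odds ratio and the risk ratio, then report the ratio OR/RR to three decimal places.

1.401

From the description: a = 154, b = 221, c = 35, d = 166.
OR = (154·166)/(221·35) = 25564/7735 = 3.30498
Risk in exposed = 154/375 = 0.41067; risk in unexposed = 35/201 = 0.17413; RR = 2.35840
OR/RR = 3.30498 / 2.35840 = 1.40136
The outcome is not rare, so the OR lies further from 1 than the RR.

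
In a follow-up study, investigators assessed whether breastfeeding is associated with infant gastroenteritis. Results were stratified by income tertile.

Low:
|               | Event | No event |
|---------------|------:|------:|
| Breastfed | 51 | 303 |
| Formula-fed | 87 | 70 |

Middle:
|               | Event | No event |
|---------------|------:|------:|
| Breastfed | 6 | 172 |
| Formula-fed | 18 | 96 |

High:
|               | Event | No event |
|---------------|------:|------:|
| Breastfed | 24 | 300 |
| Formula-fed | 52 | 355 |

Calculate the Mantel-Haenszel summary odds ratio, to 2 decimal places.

0.25

OR_MH = Σ(aᵢdᵢ/nᵢ) / Σ(bᵢcᵢ/nᵢ), where nᵢ is the stratum total.
Stratum 1 (Low): n = 511; a·d/n = 51·70/511 = 6.9863; b·c/n = 303·87/511 = 51.5871
Stratum 2 (Middle): n = 292; a·d/n = 6·96/292 = 1.9726; b·c/n = 172·18/292 = 10.6027
Stratum 3 (High): n = 731; a·d/n = 24·355/731 = 11.6553; b·c/n = 300·52/731 = 21.3406
OR_MH = (6.9863 + 1.9726 + 11.6553) / (51.5871 + 10.6027 + 21.3406) = 20.6142 / 83.5305 = 0.24679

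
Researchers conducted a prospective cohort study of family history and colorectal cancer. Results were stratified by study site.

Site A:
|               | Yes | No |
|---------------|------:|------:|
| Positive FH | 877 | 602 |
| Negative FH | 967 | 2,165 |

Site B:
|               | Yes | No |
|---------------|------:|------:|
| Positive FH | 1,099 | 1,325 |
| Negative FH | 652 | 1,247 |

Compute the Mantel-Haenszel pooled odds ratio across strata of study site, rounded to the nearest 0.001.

OR_MH = Σ(aᵢdᵢ/nᵢ) / Σ(bᵢcᵢ/nᵢ), where nᵢ is the stratum total.
Stratum 1 (Site A): n = 4611; a·d/n = 877·2165/4611 = 411.7773; b·c/n = 602·967/4611 = 126.2490
Stratum 2 (Site B): n = 4323; a·d/n = 1099·1247/4323 = 317.0143; b·c/n = 1325·652/4323 = 199.8381
OR_MH = (411.7773 + 317.0143) / (126.2490 + 199.8381) = 728.7916 / 326.0870 = 2.23496

2.235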